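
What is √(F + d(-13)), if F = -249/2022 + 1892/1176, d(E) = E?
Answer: I*√576681477/7077 ≈ 3.3933*I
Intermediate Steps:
F = 73600/49539 (F = -249*1/2022 + 1892*(1/1176) = -83/674 + 473/294 = 73600/49539 ≈ 1.4857)
√(F + d(-13)) = √(73600/49539 - 13) = √(-570407/49539) = I*√576681477/7077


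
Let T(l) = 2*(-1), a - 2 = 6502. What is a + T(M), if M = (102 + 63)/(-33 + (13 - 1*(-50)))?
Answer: 6502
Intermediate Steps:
a = 6504 (a = 2 + 6502 = 6504)
M = 11/2 (M = 165/(-33 + (13 + 50)) = 165/(-33 + 63) = 165/30 = 165*(1/30) = 11/2 ≈ 5.5000)
T(l) = -2
a + T(M) = 6504 - 2 = 6502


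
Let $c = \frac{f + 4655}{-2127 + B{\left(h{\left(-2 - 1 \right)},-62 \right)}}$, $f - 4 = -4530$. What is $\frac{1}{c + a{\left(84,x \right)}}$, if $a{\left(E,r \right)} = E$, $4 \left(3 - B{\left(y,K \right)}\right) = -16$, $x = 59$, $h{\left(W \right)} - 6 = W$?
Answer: $\frac{2120}{177951} \approx 0.011913$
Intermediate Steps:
$h{\left(W \right)} = 6 + W$
$B{\left(y,K \right)} = 7$ ($B{\left(y,K \right)} = 3 - -4 = 3 + 4 = 7$)
$f = -4526$ ($f = 4 - 4530 = -4526$)
$c = - \frac{129}{2120}$ ($c = \frac{-4526 + 4655}{-2127 + 7} = \frac{129}{-2120} = 129 \left(- \frac{1}{2120}\right) = - \frac{129}{2120} \approx -0.060849$)
$\frac{1}{c + a{\left(84,x \right)}} = \frac{1}{- \frac{129}{2120} + 84} = \frac{1}{\frac{177951}{2120}} = \frac{2120}{177951}$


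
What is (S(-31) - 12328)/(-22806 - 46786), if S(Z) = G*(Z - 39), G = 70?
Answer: 4307/17398 ≈ 0.24756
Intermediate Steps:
S(Z) = -2730 + 70*Z (S(Z) = 70*(Z - 39) = 70*(-39 + Z) = -2730 + 70*Z)
(S(-31) - 12328)/(-22806 - 46786) = ((-2730 + 70*(-31)) - 12328)/(-22806 - 46786) = ((-2730 - 2170) - 12328)/(-69592) = (-4900 - 12328)*(-1/69592) = -17228*(-1/69592) = 4307/17398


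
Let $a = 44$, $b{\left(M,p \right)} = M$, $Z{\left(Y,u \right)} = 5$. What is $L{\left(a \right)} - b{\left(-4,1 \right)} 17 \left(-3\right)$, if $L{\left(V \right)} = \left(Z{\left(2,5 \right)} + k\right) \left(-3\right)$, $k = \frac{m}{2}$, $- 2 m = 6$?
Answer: $- \frac{429}{2} \approx -214.5$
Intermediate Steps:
$m = -3$ ($m = \left(- \frac{1}{2}\right) 6 = -3$)
$k = - \frac{3}{2} \approx -1.5$
$L{\left(V \right)} = - \frac{21}{2}$ ($L{\left(V \right)} = \left(5 - \frac{3}{2}\right) \left(-3\right) = \frac{7}{2} \left(-3\right) = - \frac{21}{2}$)
$L{\left(a \right)} - b{\left(-4,1 \right)} 17 \left(-3\right) = - \frac{21}{2} - \left(-4\right) 17 \left(-3\right) = - \frac{21}{2} - \left(-68\right) \left(-3\right) = - \frac{21}{2} - 204 = - \frac{429}{2}$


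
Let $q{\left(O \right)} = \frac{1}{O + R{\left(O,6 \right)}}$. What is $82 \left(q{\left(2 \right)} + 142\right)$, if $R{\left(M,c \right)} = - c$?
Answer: $\frac{23247}{2} \approx 11624.0$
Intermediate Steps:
$q{\left(O \right)} = \frac{1}{-6 + O}$ ($q{\left(O \right)} = \frac{1}{O - 6} = \frac{1}{-6 + O}$)
$82 \left(q{\left(2 \right)} + 142\right) = 82 \left(\frac{1}{-6 + 2} + 142\right) = 82 \left(\frac{1}{-4} + 142\right) = 82 \left(- \frac{1}{4} + 142\right) = 82 \cdot \frac{567}{4} = \frac{23247}{2}$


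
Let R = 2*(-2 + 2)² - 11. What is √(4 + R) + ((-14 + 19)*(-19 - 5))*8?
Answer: -960 + I*√7 ≈ -960.0 + 2.6458*I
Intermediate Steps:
R = -11 (R = 2*0² - 11 = 2*0 - 11 = 0 - 11 = -11)
√(4 + R) + ((-14 + 19)*(-19 - 5))*8 = √(4 - 11) + ((-14 + 19)*(-19 - 5))*8 = √(-7) + (5*(-24))*8 = I*√7 - 120*8 = I*√7 - 960 = -960 + I*√7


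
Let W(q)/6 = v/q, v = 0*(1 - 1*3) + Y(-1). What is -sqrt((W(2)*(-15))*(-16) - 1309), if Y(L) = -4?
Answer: -I*sqrt(4189) ≈ -64.723*I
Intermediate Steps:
v = -4 (v = 0*(1 - 1*3) - 4 = 0*(1 - 3) - 4 = 0*(-2) - 4 = 0 - 4 = -4)
W(q) = -24/q (W(q) = 6*(-4/q) = -24/q)
-sqrt((W(2)*(-15))*(-16) - 1309) = -sqrt((-24/2*(-15))*(-16) - 1309) = -sqrt((-24*1/2*(-15))*(-16) - 1309) = -sqrt(-12*(-15)*(-16) - 1309) = -sqrt(180*(-16) - 1309) = -sqrt(-2880 - 1309) = -sqrt(-4189) = -I*sqrt(4189)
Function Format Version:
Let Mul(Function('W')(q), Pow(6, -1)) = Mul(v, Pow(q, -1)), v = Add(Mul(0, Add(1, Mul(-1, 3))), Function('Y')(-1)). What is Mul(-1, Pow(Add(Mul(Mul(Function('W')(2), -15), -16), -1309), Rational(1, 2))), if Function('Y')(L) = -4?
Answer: Mul(-1, I, Pow(4189, Rational(1, 2))) ≈ Mul(-64.723, I)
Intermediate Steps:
v = -4 (v = Add(Mul(0, Add(1, Mul(-1, 3))), -4) = Add(Mul(0, Add(1, -3)), -4) = Add(Mul(0, -2), -4) = Add(0, -4) = -4)
Function('W')(q) = Mul(-24, Pow(q, -1)) (Function('W')(q) = Mul(6, Mul(-4, Pow(q, -1))) = Mul(-24, Pow(q, -1)))
Mul(-1, Pow(Add(Mul(Mul(Function('W')(2), -15), -16), -1309), Rational(1, 2))) = Mul(-1, Pow(Add(Mul(Mul(Mul(-24, Pow(2, -1)), -15), -16), -1309), Rational(1, 2))) = Mul(-1, Pow(Add(Mul(Mul(Mul(-24, Rational(1, 2)), -15), -16), -1309), Rational(1, 2))) = Mul(-1, Pow(Add(Mul(Mul(-12, -15), -16), -1309), Rational(1, 2))) = Mul(-1, Pow(Add(Mul(180, -16), -1309), Rational(1, 2))) = Mul(-1, Pow(Add(-2880, -1309), Rational(1, 2))) = Mul(-1, Pow(-4189, Rational(1, 2))) = Mul(-1, Mul(I, Pow(4189, Rational(1, 2)))) = Mul(-1, I, Pow(4189, Rational(1, 2)))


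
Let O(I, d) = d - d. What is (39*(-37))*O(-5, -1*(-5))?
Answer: 0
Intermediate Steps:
O(I, d) = 0
(39*(-37))*O(-5, -1*(-5)) = (39*(-37))*0 = -1443*0 = 0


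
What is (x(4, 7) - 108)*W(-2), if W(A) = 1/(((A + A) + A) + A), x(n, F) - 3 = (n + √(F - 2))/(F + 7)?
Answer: 733/56 - √5/112 ≈ 13.069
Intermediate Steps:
x(n, F) = 3 + (n + √(-2 + F))/(7 + F) (x(n, F) = 3 + (n + √(F - 2))/(F + 7) = 3 + (n + √(-2 + F))/(7 + F))
W(A) = 1/(4*A) (W(A) = 1/((2*A + A) + A) = 1/(3*A + A) = 1/(4*A))
(x(4, 7) - 108)*W(-2) = ((21 + 4 + √(-2 + 7) + 3*7)/(7 + 7) - 108)*((¼)/(-2)) = ((21 + 4 + √5 + 21)/14 - 108)*((¼)*(-½)) = ((46 + √5)/14 - 108)*(-⅛) = ((23/7 + √5/14) - 108)*(-⅛) = (-733/7 + √5/14)*(-⅛) = 733/56 - √5/112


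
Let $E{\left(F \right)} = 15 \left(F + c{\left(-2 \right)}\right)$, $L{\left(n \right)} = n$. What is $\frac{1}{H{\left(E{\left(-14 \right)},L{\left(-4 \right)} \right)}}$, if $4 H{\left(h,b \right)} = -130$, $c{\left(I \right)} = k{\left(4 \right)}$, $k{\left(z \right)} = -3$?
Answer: $- \frac{2}{65} \approx -0.030769$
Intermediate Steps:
$c{\left(I \right)} = -3$
$E{\left(F \right)} = -45 + 15 F$ ($E{\left(F \right)} = 15 \left(F - 3\right) = 15 \left(-3 + F\right) = -45 + 15 F$)
$H{\left(h,b \right)} = - \frac{65}{2}$ ($H{\left(h,b \right)} = \frac{1}{4} \left(-130\right) = - \frac{65}{2}$)
$\frac{1}{H{\left(E{\left(-14 \right)},L{\left(-4 \right)} \right)}} = \frac{1}{- \frac{65}{2}} = - \frac{2}{65}$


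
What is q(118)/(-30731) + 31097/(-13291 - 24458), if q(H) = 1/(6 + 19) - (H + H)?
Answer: -23668366324/29001612975 ≈ -0.81610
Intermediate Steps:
q(H) = 1/25 - 2*H
q(118)/(-30731) + 31097/(-13291 - 24458) = (1/25 - 2*118)/(-30731) + 31097/(-13291 - 24458) = (1/25 - 236)*(-1/30731) + 31097/(-37749) = -5899/25*(-1/30731) + 31097*(-1/37749) = 5899/768275 - 31097/37749 = -23668366324/29001612975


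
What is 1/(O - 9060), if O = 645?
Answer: -1/8415 ≈ -0.00011884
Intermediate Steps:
1/(O - 9060) = 1/(645 - 9060) = 1/(-8415) = -1/8415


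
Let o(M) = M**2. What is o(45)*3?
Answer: 6075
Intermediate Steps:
o(45)*3 = 45**2*3 = 2025*3 = 6075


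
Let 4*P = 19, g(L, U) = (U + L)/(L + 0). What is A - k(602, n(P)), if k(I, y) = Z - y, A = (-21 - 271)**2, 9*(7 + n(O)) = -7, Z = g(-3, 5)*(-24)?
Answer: 767162/9 ≈ 85240.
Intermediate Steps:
g(L, U) = (L + U)/L
P = 19/4 (P = (1/4)*19 = 19/4 ≈ 4.7500)
Z = 16 (Z = ((-3 + 5)/(-3))*(-24) = -1/3*2*(-24) = -2/3*(-24) = 16)
n(O) = -70/9 (n(O) = -7 + (1/9)*(-7) = -7 - 7/9 = -70/9)
A = 85264 (A = (-292)**2 = 85264)
k(I, y) = 16 - y
A - k(602, n(P)) = 85264 - (16 - 1*(-70/9)) = 85264 - (16 + 70/9) = 85264 - 1*214/9 = 85264 - 214/9 = 767162/9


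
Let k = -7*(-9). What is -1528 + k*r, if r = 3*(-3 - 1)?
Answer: -2284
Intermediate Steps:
r = -12 (r = 3*(-4) = -12)
k = 63
-1528 + k*r = -1528 + 63*(-12) = -1528 - 756 = -2284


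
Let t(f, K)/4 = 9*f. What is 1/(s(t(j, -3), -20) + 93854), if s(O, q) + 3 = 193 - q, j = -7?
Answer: 1/94064 ≈ 1.0631e-5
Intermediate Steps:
t(f, K) = 36*f (t(f, K) = 4*(9*f) = 36*f)
s(O, q) = 190 - q (s(O, q) = -3 + (193 - q) = 190 - q)
1/(s(t(j, -3), -20) + 93854) = 1/((190 - 1*(-20)) + 93854) = 1/((190 + 20) + 93854) = 1/(210 + 93854) = 1/94064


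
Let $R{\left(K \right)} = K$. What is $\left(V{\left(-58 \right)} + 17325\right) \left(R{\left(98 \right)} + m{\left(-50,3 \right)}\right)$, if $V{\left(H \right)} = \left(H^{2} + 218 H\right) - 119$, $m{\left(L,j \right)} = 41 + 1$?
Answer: $1109640$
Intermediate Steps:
$m{\left(L,j \right)} = 42$
$V{\left(H \right)} = -119 + H^{2} + 218 H$
$\left(V{\left(-58 \right)} + 17325\right) \left(R{\left(98 \right)} + m{\left(-50,3 \right)}\right) = \left(\left(-119 + \left(-58\right)^{2} + 218 \left(-58\right)\right) + 17325\right) \left(98 + 42\right) = \left(\left(-119 + 3364 - 12644\right) + 17325\right) 140 = \left(-9399 + 17325\right) 140 = 7926 \cdot 140 = 1109640$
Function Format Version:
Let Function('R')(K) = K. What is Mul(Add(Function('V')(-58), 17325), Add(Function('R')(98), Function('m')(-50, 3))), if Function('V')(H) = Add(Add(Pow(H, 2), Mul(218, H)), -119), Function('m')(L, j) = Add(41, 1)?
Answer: 1109640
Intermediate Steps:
Function('m')(L, j) = 42
Function('V')(H) = Add(-119, Pow(H, 2), Mul(218, H))
Mul(Add(Function('V')(-58), 17325), Add(Function('R')(98), Function('m')(-50, 3))) = Mul(Add(Add(-119, Pow(-58, 2), Mul(218, -58)), 17325), Add(98, 42)) = Mul(Add(Add(-119, 3364, -12644), 17325), 140) = Mul(Add(-9399, 17325), 140) = Mul(7926, 140) = 1109640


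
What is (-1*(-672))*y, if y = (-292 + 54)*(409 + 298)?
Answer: -113074752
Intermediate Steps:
y = -168266 (y = -238*707 = -168266)
(-1*(-672))*y = -1*(-672)*(-168266) = 672*(-168266) = -113074752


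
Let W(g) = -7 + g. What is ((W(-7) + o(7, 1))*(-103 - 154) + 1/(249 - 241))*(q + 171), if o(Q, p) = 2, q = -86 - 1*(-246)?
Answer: 8166763/8 ≈ 1.0208e+6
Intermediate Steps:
q = 160 (q = -86 + 246 = 160)
((W(-7) + o(7, 1))*(-103 - 154) + 1/(249 - 241))*(q + 171) = (((-7 - 7) + 2)*(-103 - 154) + 1/(249 - 241))*(160 + 171) = ((-14 + 2)*(-257) + 1/8)*331 = (-12*(-257) + ⅛)*331 = (3084 + ⅛)*331 = (24673/8)*331 = 8166763/8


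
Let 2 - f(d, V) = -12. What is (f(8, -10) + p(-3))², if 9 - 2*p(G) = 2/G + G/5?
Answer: 82369/225 ≈ 366.08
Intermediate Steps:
p(G) = 9/2 - 1/G - G/10 (p(G) = 9/2 - (2/G + G/5)/2 = 9/2 + (-1/G - G/10) = 9/2 - 1/G - G/10)
f(d, V) = 14 (f(d, V) = 2 - 1*(-12) = 2 + 12 = 14)
(f(8, -10) + p(-3))² = (14 + (9/2 - 1/(-3) - ⅒*(-3)))² = (14 + (9/2 - 1*(-⅓) + 3/10))² = (14 + (9/2 + ⅓ + 3/10))² = (14 + 77/15)² = (287/15)² = 82369/225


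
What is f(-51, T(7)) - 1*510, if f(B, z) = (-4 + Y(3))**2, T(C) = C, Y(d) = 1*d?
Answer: -509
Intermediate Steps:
Y(d) = d
f(B, z) = 1 (f(B, z) = (-4 + 3)**2 = (-1)**2 = 1)
f(-51, T(7)) - 1*510 = 1 - 1*510 = 1 - 510 = -509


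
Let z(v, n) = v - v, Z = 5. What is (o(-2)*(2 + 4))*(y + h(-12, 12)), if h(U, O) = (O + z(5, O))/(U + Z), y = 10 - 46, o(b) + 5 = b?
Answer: 1584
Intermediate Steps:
z(v, n) = 0
o(b) = -5 + b
y = -36
h(U, O) = O/(5 + U) (h(U, O) = (O + 0)/(U + 5) = O/(5 + U))
(o(-2)*(2 + 4))*(y + h(-12, 12)) = ((-5 - 2)*(2 + 4))*(-36 + 12/(5 - 12)) = (-7*6)*(-36 + 12/(-7)) = -42*(-36 + 12*(-1/7)) = -42*(-36 - 12/7) = -42*(-264/7) = 1584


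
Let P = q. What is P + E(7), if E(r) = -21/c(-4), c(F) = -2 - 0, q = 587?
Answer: 1195/2 ≈ 597.50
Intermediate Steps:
c(F) = -2 (c(F) = -2 - 1*0 = -2 + 0 = -2)
E(r) = 21/2 (E(r) = -21/(-2) = -21*(-½) = 21/2)
P = 587
P + E(7) = 587 + 21/2 = 1195/2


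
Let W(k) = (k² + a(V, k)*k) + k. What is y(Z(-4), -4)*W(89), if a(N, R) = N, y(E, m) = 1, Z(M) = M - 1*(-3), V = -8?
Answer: 7298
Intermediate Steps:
Z(M) = 3 + M (Z(M) = M + 3 = 3 + M)
W(k) = k² - 7*k (W(k) = (k² - 8*k) + k = k² - 7*k)
y(Z(-4), -4)*W(89) = 1*(89*(-7 + 89)) = 1*(89*82) = 1*7298 = 7298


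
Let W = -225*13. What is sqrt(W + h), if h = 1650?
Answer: 5*I*sqrt(51) ≈ 35.707*I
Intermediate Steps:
W = -2925
sqrt(W + h) = sqrt(-2925 + 1650) = sqrt(-1275) = 5*I*sqrt(51)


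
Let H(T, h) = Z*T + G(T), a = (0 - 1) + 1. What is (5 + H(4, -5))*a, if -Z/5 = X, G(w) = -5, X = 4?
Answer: 0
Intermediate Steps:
Z = -20 (Z = -5*4 = -20)
a = 0 (a = -1 + 1 = 0)
H(T, h) = -5 - 20*T (H(T, h) = -20*T - 5 = -5 - 20*T)
(5 + H(4, -5))*a = (5 + (-5 - 20*4))*0 = (5 + (-5 - 80))*0 = (5 - 85)*0 = -80*0 = 0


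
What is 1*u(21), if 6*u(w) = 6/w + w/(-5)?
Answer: -137/210 ≈ -0.65238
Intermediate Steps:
u(w) = 1/w - w/30 (u(w) = (6/w + w/(-5))/6 = (6/w + w*(-⅕))/6 = (6/w - w/5)/6 = 1/w - w/30)
1*u(21) = 1*(1/21 - 1/30*21) = 1*(1/21 - 7/10) = 1*(-137/210) = -137/210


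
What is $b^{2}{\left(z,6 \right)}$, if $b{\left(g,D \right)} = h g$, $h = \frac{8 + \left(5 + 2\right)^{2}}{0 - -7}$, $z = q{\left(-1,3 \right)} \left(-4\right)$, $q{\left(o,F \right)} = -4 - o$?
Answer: $\frac{467856}{49} \approx 9548.1$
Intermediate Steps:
$z = 12$ ($z = \left(-4 - -1\right) \left(-4\right) = \left(-4 + 1\right) \left(-4\right) = \left(-3\right) \left(-4\right) = 12$)
$h = \frac{57}{7}$ ($h = \frac{8 + 7^{2}}{0 + 7} = \frac{8 + 49}{7} = 57 \cdot \frac{1}{7} = \frac{57}{7} \approx 8.1429$)
$b{\left(g,D \right)} = \frac{57 g}{7}$
$b^{2}{\left(z,6 \right)} = \left(\frac{57}{7} \cdot 12\right)^{2} = \left(\frac{684}{7}\right)^{2} = \frac{467856}{49}$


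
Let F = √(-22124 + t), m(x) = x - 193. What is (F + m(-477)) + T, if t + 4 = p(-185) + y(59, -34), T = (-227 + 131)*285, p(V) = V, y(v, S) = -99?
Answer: -28030 + 2*I*√5603 ≈ -28030.0 + 149.71*I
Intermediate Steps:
m(x) = -193 + x
T = -27360 (T = -96*285 = -27360)
t = -288 (t = -4 + (-185 - 99) = -4 - 284 = -288)
F = 2*I*√5603 (F = √(-22124 - 288) = √(-22412) = 2*I*√5603 ≈ 149.71*I)
(F + m(-477)) + T = (2*I*√5603 + (-193 - 477)) - 27360 = (2*I*√5603 - 670) - 27360 = (-670 + 2*I*√5603) - 27360 = -28030 + 2*I*√5603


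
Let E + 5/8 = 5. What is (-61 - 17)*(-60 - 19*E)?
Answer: 44655/4 ≈ 11164.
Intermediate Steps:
E = 35/8 (E = -5/8 + 5 = 35/8 ≈ 4.3750)
(-61 - 17)*(-60 - 19*E) = (-61 - 17)*(-60 - 19*35/8) = -78*(-60 - 665/8) = -78*(-1145/8) = 44655/4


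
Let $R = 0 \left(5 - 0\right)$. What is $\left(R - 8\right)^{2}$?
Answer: $64$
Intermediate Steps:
$R = 0$ ($R = 0 \left(5 + 0\right) = 0 \cdot 5 = 0$)
$\left(R - 8\right)^{2} = \left(0 - 8\right)^{2} = \left(-8\right)^{2} = 64$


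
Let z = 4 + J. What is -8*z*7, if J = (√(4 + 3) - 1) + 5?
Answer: -448 - 56*√7 ≈ -596.16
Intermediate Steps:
J = 4 + √7 (J = (√7 - 1) + 5 = (-1 + √7) + 5 = 4 + √7 ≈ 6.6458)
z = 8 + √7 (z = 4 + (4 + √7) = 8 + √7 ≈ 10.646)
-8*z*7 = -8*(8 + √7)*7 = (-64 - 8*√7)*7 = -448 - 56*√7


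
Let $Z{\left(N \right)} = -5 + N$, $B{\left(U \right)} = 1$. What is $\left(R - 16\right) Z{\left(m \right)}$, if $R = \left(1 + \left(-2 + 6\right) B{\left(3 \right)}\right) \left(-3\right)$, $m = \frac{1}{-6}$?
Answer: $\frac{961}{6} \approx 160.17$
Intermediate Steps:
$m = - \frac{1}{6} \approx -0.16667$
$R = -15$ ($R = \left(1 + \left(-2 + 6\right) 1\right) \left(-3\right) = \left(1 + 4 \cdot 1\right) \left(-3\right) = \left(1 + 4\right) \left(-3\right) = 5 \left(-3\right) = -15$)
$\left(R - 16\right) Z{\left(m \right)} = \left(-15 - 16\right) \left(-5 - \frac{1}{6}\right) = \left(-31\right) \left(- \frac{31}{6}\right) = \frac{961}{6}$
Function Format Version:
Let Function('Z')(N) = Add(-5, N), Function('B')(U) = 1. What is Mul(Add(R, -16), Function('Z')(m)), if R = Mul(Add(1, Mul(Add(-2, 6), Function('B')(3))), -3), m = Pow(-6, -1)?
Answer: Rational(961, 6) ≈ 160.17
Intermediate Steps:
m = Rational(-1, 6) ≈ -0.16667
R = -15 (R = Mul(Add(1, Mul(Add(-2, 6), 1)), -3) = Mul(Add(1, Mul(4, 1)), -3) = Mul(Add(1, 4), -3) = Mul(5, -3) = -15)
Mul(Add(R, -16), Function('Z')(m)) = Mul(Add(-15, -16), Add(-5, Rational(-1, 6))) = Mul(-31, Rational(-31, 6)) = Rational(961, 6)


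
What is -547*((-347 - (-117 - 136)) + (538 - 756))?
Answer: 170664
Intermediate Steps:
-547*((-347 - (-117 - 136)) + (538 - 756)) = -547*((-347 - 1*(-253)) - 218) = -547*((-347 + 253) - 218) = -547*(-94 - 218) = -547*(-312) = 170664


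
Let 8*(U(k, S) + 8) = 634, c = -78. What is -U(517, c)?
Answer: -285/4 ≈ -71.250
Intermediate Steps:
U(k, S) = 285/4 (U(k, S) = -8 + (1/8)*634 = -8 + 317/4 = 285/4)
-U(517, c) = -1*285/4 = -285/4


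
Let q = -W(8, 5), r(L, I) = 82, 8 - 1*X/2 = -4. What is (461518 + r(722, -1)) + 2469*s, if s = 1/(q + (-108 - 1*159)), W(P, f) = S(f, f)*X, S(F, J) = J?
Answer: 59545577/129 ≈ 4.6159e+5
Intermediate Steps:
X = 24 (X = 16 - 2*(-4) = 16 + 8 = 24)
W(P, f) = 24*f (W(P, f) = f*24 = 24*f)
q = -120 (q = -24*5 = -1*120 = -120)
s = -1/387 (s = 1/(-120 + (-108 - 1*159)) = 1/(-120 + (-108 - 159)) = 1/(-120 - 267) = 1/(-387) = -1/387 ≈ -0.0025840)
(461518 + r(722, -1)) + 2469*s = (461518 + 82) + 2469*(-1/387) = 461600 - 823/129 = 59545577/129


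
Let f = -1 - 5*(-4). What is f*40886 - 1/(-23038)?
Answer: 17896701693/23038 ≈ 7.7683e+5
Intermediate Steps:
f = 19 (f = -1 + 20 = 19)
f*40886 - 1/(-23038) = 19*40886 - 1/(-23038) = 776834 - 1*(-1/23038) = 776834 + 1/23038 = 17896701693/23038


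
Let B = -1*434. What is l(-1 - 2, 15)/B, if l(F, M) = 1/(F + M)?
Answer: -1/5208 ≈ -0.00019201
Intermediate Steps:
B = -434
l(-1 - 2, 15)/B = 1/(((-1 - 2) + 15)*(-434)) = -1/434/(-3 + 15) = -1/434/12 = (1/12)*(-1/434) = -1/5208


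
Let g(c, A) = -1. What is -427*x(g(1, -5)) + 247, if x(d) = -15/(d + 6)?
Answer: 1528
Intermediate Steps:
x(d) = -15/(6 + d)
-427*x(g(1, -5)) + 247 = -(-6405)/(6 - 1) + 247 = -(-6405)/5 + 247 = -427*(-3) + 247 = 1281 + 247 = 1528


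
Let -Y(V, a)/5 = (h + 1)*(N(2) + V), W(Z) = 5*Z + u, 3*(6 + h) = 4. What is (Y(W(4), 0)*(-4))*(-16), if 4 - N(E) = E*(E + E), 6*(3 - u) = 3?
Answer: 65120/3 ≈ 21707.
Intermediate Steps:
u = 5/2 (u = 3 - ⅙*3 = 3 - ½ = 5/2 ≈ 2.5000)
h = -14/3 (h = -6 + (⅓)*4 = -6 + 4/3 = -14/3 ≈ -4.6667)
W(Z) = 5/2 + 5*Z (W(Z) = 5*Z + 5/2 = 5/2 + 5*Z)
N(E) = 4 - 2*E² (N(E) = 4 - E*(E + E) = 4 - E*2*E = 4 - 2*E²)
Y(V, a) = -220/3 + 55*V/3 (Y(V, a) = -5*(-14/3 + 1)*((4 - 2*2²) + V) = -(-55)*((4 - 2*4) + V)/3 = -(-55)*((4 - 8) + V)/3 = -(-55)*(-4 + V)/3 = -5*(44/3 - 11*V/3) = -220/3 + 55*V/3)
(Y(W(4), 0)*(-4))*(-16) = ((-220/3 + 55*(5/2 + 5*4)/3)*(-4))*(-16) = ((-220/3 + 55*(5/2 + 20)/3)*(-4))*(-16) = ((-220/3 + (55/3)*(45/2))*(-4))*(-16) = ((-220/3 + 825/2)*(-4))*(-16) = ((2035/6)*(-4))*(-16) = -4070/3*(-16) = 65120/3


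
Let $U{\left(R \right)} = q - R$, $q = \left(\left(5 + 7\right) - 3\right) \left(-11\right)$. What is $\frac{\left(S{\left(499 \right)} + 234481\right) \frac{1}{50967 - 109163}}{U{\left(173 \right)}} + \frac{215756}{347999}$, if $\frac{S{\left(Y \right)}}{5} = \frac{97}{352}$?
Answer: $\frac{1230897772853147}{1939021830834176} \approx 0.6348$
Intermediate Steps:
$S{\left(Y \right)} = \frac{485}{352}$ ($S{\left(Y \right)} = 5 \cdot \frac{97}{352} = \frac{485}{352}$)
$q = -99$ ($q = \left(12 - 3\right) \left(-11\right) = 9 \left(-11\right) = -99$)
$U{\left(R \right)} = -99 - R$
$\frac{\left(S{\left(499 \right)} + 234481\right) \frac{1}{50967 - 109163}}{U{\left(173 \right)}} + \frac{215756}{347999} = \frac{\left(\frac{485}{352} + 234481\right) \frac{1}{50967 - 109163}}{-99 - 173} + \frac{215756}{347999} = \frac{\frac{82537797}{352} \frac{1}{-58196}}{-99 - 173} + 215756 \cdot \frac{1}{347999} = \frac{\frac{82537797}{352} \left(- \frac{1}{58196}\right)}{-272} + \frac{215756}{347999} = \left(- \frac{82537797}{20484992}\right) \left(- \frac{1}{272}\right) + \frac{215756}{347999} = \frac{82537797}{5571917824} + \frac{215756}{347999} = \frac{1230897772853147}{1939021830834176}$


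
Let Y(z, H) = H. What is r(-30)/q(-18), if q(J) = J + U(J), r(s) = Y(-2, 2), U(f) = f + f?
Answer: -1/27 ≈ -0.037037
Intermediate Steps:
U(f) = 2*f
r(s) = 2
q(J) = 3*J (q(J) = J + 2*J = 3*J)
r(-30)/q(-18) = 2/((3*(-18))) = 2/(-54) = 2*(-1/54) = -1/27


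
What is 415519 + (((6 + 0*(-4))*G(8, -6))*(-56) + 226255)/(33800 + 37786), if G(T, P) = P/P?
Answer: 29745569053/71586 ≈ 4.1552e+5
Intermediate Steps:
G(T, P) = 1
415519 + (((6 + 0*(-4))*G(8, -6))*(-56) + 226255)/(33800 + 37786) = 415519 + (((6 + 0*(-4))*1)*(-56) + 226255)/(33800 + 37786) = 415519 + (((6 + 0)*1)*(-56) + 226255)/71586 = 415519 + ((6*1)*(-56) + 226255)*(1/71586) = 415519 + (6*(-56) + 226255)*(1/71586) = 415519 + (-336 + 226255)*(1/71586) = 415519 + 225919*(1/71586) = 415519 + 225919/71586 = 29745569053/71586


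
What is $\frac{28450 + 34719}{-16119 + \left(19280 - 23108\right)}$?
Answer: $- \frac{63169}{19947} \approx -3.1668$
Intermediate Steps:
$\frac{28450 + 34719}{-16119 + \left(19280 - 23108\right)} = \frac{63169}{-16119 - 3828} = \frac{63169}{-19947} = 63169 \left(- \frac{1}{19947}\right) = - \frac{63169}{19947}$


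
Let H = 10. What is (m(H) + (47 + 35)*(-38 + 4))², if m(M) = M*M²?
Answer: 3196944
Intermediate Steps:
m(M) = M³
(m(H) + (47 + 35)*(-38 + 4))² = (10³ + (47 + 35)*(-38 + 4))² = (1000 + 82*(-34))² = (1000 - 2788)² = (-1788)² = 3196944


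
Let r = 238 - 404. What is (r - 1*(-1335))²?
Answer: 1366561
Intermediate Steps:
r = -166
(r - 1*(-1335))² = (-166 - 1*(-1335))² = (-166 + 1335)² = 1169² = 1366561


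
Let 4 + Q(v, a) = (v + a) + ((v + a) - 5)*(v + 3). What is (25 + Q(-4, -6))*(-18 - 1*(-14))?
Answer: -104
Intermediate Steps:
Q(v, a) = -4 + a + v + (3 + v)*(-5 + a + v) (Q(v, a) = -4 + ((v + a) + ((v + a) - 5)*(v + 3)) = -4 + ((a + v) + ((a + v) - 5)*(3 + v)) = -4 + ((a + v) + (-5 + a + v)*(3 + v)) = -4 + ((a + v) + (3 + v)*(-5 + a + v)) = -4 + (a + v + (3 + v)*(-5 + a + v)) = -4 + a + v + (3 + v)*(-5 + a + v))
(25 + Q(-4, -6))*(-18 - 1*(-14)) = (25 + (-19 + (-4)**2 - 1*(-4) + 4*(-6) - 6*(-4)))*(-18 - 1*(-14)) = (25 + (-19 + 16 + 4 - 24 + 24))*(-18 + 14) = (25 + 1)*(-4) = 26*(-4) = -104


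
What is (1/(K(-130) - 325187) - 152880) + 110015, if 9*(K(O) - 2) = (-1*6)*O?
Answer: -41806020178/975295 ≈ -42865.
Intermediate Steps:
K(O) = 2 - 2*O/3 (K(O) = 2 + ((-1*6)*O)/9 = 2 + (-6*O)/9 = 2 - 2*O/3)
(1/(K(-130) - 325187) - 152880) + 110015 = (1/((2 - 2/3*(-130)) - 325187) - 152880) + 110015 = (1/((2 + 260/3) - 325187) - 152880) + 110015 = (1/(266/3 - 325187) - 152880) + 110015 = (1/(-975295/3) - 152880) + 110015 = (-3/975295 - 152880) + 110015 = -149103099603/975295 + 110015 = -41806020178/975295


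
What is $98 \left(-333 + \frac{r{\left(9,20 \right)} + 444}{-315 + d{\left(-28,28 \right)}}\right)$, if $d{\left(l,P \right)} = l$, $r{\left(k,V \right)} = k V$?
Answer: $- \frac{229686}{7} \approx -32812.0$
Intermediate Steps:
$r{\left(k,V \right)} = V k$
$98 \left(-333 + \frac{r{\left(9,20 \right)} + 444}{-315 + d{\left(-28,28 \right)}}\right) = 98 \left(-333 + \frac{20 \cdot 9 + 444}{-315 - 28}\right) = 98 \left(-333 + \frac{180 + 444}{-343}\right) = 98 \left(-333 + 624 \left(- \frac{1}{343}\right)\right) = 98 \left(-333 - \frac{624}{343}\right) = 98 \left(- \frac{114843}{343}\right) = - \frac{229686}{7}$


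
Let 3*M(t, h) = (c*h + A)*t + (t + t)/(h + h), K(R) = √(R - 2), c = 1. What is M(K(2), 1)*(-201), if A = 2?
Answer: 0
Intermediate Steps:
K(R) = √(-2 + R)
M(t, h) = t/(3*h) + t*(2 + h)/3 (M(t, h) = ((1*h + 2)*t + (t + t)/(h + h))/3 = ((h + 2)*t + (2*t)/((2*h)))/3 = ((2 + h)*t + (2*t)*(1/(2*h)))/3 = (t*(2 + h) + t/h)/3 = (t/h + t*(2 + h))/3 = t/(3*h) + t*(2 + h)/3)
M(K(2), 1)*(-201) = ((⅓)*√(-2 + 2)*(1 + 1*(2 + 1))/1)*(-201) = ((⅓)*√0*1*(1 + 1*3))*(-201) = ((⅓)*0*1*(1 + 3))*(-201) = ((⅓)*0*1*4)*(-201) = 0*(-201) = 0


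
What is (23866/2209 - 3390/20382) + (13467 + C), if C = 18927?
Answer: 243163526079/7503973 ≈ 32405.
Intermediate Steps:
(23866/2209 - 3390/20382) + (13467 + C) = (23866/2209 - 3390/20382) + (13467 + 18927) = (23866*(1/2209) - 3390*1/20382) + 32394 = (23866/2209 - 565/3397) + 32394 = 79824717/7503973 + 32394 = 243163526079/7503973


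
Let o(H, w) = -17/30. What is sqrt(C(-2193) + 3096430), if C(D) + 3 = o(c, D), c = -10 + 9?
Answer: sqrt(2786783790)/30 ≈ 1759.7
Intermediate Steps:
c = -1
o(H, w) = -17/30 (o(H, w) = -17*1/30 = -17/30)
C(D) = -107/30 (C(D) = -3 - 17/30 = -107/30)
sqrt(C(-2193) + 3096430) = sqrt(-107/30 + 3096430) = sqrt(92892793/30) = sqrt(2786783790)/30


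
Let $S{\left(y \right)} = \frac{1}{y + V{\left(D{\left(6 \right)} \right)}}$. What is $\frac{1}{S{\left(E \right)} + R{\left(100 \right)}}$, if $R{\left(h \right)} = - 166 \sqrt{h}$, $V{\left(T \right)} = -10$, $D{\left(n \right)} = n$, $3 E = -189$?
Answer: $- \frac{73}{121181} \approx -0.0006024$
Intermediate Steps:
$E = -63$ ($E = \frac{1}{3} \left(-189\right) = -63$)
$S{\left(y \right)} = \frac{1}{-10 + y}$ ($S{\left(y \right)} = \frac{1}{y - 10} = \frac{1}{-10 + y}$)
$\frac{1}{S{\left(E \right)} + R{\left(100 \right)}} = \frac{1}{\frac{1}{-10 - 63} - 166 \sqrt{100}} = \frac{1}{\frac{1}{-73} - 1660} = \frac{1}{- \frac{1}{73} - 1660} = \frac{1}{- \frac{121181}{73}} = - \frac{73}{121181}$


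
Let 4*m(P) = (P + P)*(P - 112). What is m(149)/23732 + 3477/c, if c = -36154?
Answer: 17142337/858006728 ≈ 0.019979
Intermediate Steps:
m(P) = P*(-112 + P)/2 (m(P) = ((P + P)*(P - 112))/4 = ((2*P)*(-112 + P))/4 = (2*P*(-112 + P))/4 = P*(-112 + P)/2)
m(149)/23732 + 3477/c = ((½)*149*(-112 + 149))/23732 + 3477/(-36154) = ((½)*149*37)*(1/23732) + 3477*(-1/36154) = (5513/2)*(1/23732) - 3477/36154 = 5513/47464 - 3477/36154 = 17142337/858006728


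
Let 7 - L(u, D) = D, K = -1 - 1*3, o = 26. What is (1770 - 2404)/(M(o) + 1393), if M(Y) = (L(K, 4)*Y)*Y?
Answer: -634/3421 ≈ -0.18533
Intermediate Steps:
K = -4 (K = -1 - 3 = -4)
L(u, D) = 7 - D
M(Y) = 3*Y² (M(Y) = ((7 - 1*4)*Y)*Y = ((7 - 4)*Y)*Y = (3*Y)*Y = 3*Y²)
(1770 - 2404)/(M(o) + 1393) = (1770 - 2404)/(3*26² + 1393) = -634/(3*676 + 1393) = -634/(2028 + 1393) = -634/3421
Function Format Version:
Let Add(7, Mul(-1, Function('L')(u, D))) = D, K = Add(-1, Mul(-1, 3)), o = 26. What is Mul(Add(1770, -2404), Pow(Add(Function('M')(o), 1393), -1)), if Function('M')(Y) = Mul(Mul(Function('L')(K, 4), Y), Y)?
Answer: Rational(-634, 3421) ≈ -0.18533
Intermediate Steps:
K = -4 (K = Add(-1, -3) = -4)
Function('L')(u, D) = Add(7, Mul(-1, D))
Function('M')(Y) = Mul(3, Pow(Y, 2)) (Function('M')(Y) = Mul(Mul(Add(7, Mul(-1, 4)), Y), Y) = Mul(Mul(Add(7, -4), Y), Y) = Mul(Mul(3, Y), Y) = Mul(3, Pow(Y, 2)))
Mul(Add(1770, -2404), Pow(Add(Function('M')(o), 1393), -1)) = Mul(Add(1770, -2404), Pow(Add(Mul(3, Pow(26, 2)), 1393), -1)) = Mul(-634, Pow(Add(Mul(3, 676), 1393), -1)) = Mul(-634, Pow(Add(2028, 1393), -1)) = Mul(-634, Pow(3421, -1)) = Mul(-634, Rational(1, 3421)) = Rational(-634, 3421)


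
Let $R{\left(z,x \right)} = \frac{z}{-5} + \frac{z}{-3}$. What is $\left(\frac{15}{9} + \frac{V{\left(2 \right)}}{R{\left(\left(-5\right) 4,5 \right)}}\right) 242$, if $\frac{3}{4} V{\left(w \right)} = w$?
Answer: $\frac{2783}{6} \approx 463.83$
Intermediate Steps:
$V{\left(w \right)} = \frac{4 w}{3}$
$R{\left(z,x \right)} = - \frac{8 z}{15}$ ($R{\left(z,x \right)} = z \left(- \frac{1}{5}\right) + z \left(- \frac{1}{3}\right) = - \frac{z}{5} - \frac{z}{3} = - \frac{8 z}{15}$)
$\left(\frac{15}{9} + \frac{V{\left(2 \right)}}{R{\left(\left(-5\right) 4,5 \right)}}\right) 242 = \left(\frac{15}{9} + \frac{\frac{4}{3} \cdot 2}{\left(- \frac{8}{15}\right) \left(\left(-5\right) 4\right)}\right) 242 = \left(15 \cdot \frac{1}{9} + \frac{8}{3 \left(\left(- \frac{8}{15}\right) \left(-20\right)\right)}\right) 242 = \left(\frac{5}{3} + \frac{8}{3 \cdot \frac{32}{3}}\right) 242 = \left(\frac{5}{3} + \frac{8}{3} \cdot \frac{3}{32}\right) 242 = \left(\frac{5}{3} + \frac{1}{4}\right) 242 = \frac{23}{12} \cdot 242 = \frac{2783}{6}$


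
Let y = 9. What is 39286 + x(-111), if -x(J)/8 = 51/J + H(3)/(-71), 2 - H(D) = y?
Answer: 103211906/2627 ≈ 39289.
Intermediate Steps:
H(D) = -7 (H(D) = 2 - 1*9 = 2 - 9 = -7)
x(J) = -56/71 - 408/J (x(J) = -8*(51/J - 7/(-71)) = -8*(51/J - 7*(-1/71)) = -8*(51/J + 7/71) = -8*(7/71 + 51/J) = -56/71 - 408/J)
39286 + x(-111) = 39286 + (-56/71 - 408/(-111)) = 39286 + (-56/71 - 408*(-1/111)) = 39286 + (-56/71 + 136/37) = 39286 + 7584/2627 = 103211906/2627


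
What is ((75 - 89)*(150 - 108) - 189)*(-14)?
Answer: 10878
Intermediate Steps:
((75 - 89)*(150 - 108) - 189)*(-14) = (-14*42 - 189)*(-14) = (-588 - 189)*(-14) = -777*(-14) = 10878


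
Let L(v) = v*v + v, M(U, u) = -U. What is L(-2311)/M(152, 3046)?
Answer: -2669205/76 ≈ -35121.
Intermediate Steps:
L(v) = v + v² (L(v) = v² + v = v + v²)
L(-2311)/M(152, 3046) = (-2311*(1 - 2311))/((-1*152)) = -2311*(-2310)/(-152) = 5338410*(-1/152) = -2669205/76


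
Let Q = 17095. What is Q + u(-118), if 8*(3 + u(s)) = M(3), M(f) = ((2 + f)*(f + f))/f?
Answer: 68373/4 ≈ 17093.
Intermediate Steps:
M(f) = 4 + 2*f (M(f) = ((2 + f)*(2*f))/f = (2*f*(2 + f))/f = 4 + 2*f)
u(s) = -7/4 (u(s) = -3 + (4 + 2*3)/8 = -3 + (4 + 6)/8 = -3 + (⅛)*10 = -3 + 5/4 = -7/4)
Q + u(-118) = 17095 - 7/4 = 68373/4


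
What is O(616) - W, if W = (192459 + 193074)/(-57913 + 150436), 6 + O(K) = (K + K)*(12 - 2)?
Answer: 379647563/30841 ≈ 12310.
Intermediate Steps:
O(K) = -6 + 20*K (O(K) = -6 + (K + K)*(12 - 2) = -6 + (2*K)*10 = -6 + 20*K)
W = 128511/30841 (W = 385533/92523 = 385533*(1/92523) = 128511/30841 ≈ 4.1669)
O(616) - W = (-6 + 20*616) - 1*128511/30841 = (-6 + 12320) - 128511/30841 = 12314 - 128511/30841 = 379647563/30841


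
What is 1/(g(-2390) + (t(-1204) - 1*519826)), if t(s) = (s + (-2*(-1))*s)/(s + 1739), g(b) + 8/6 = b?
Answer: -1605/838169656 ≈ -1.9149e-6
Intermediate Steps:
g(b) = -4/3 + b
t(s) = 3*s/(1739 + s) (t(s) = (s + 2*s)/(1739 + s) = (3*s)/(1739 + s) = 3*s/(1739 + s))
1/(g(-2390) + (t(-1204) - 1*519826)) = 1/((-4/3 - 2390) + (3*(-1204)/(1739 - 1204) - 1*519826)) = 1/(-7174/3 + (3*(-1204)/535 - 519826)) = 1/(-7174/3 + (3*(-1204)*(1/535) - 519826)) = 1/(-7174/3 + (-3612/535 - 519826)) = 1/(-7174/3 - 278110522/535) = 1/(-838169656/1605) = -1605/838169656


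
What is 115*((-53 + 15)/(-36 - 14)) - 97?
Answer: -48/5 ≈ -9.6000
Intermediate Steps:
115*((-53 + 15)/(-36 - 14)) - 97 = 115*(-38/(-50)) - 97 = 115*(-38*(-1/50)) - 97 = 115*(19/25) - 97 = 437/5 - 97 = -48/5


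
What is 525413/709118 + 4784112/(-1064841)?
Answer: -944339542961/251699306746 ≈ -3.7519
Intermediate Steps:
525413/709118 + 4784112/(-1064841) = 525413*(1/709118) + 4784112*(-1/1064841) = 525413/709118 - 1594704/354947 = -944339542961/251699306746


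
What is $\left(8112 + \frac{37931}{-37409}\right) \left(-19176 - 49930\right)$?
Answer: $- \frac{20968410443962}{37409} \approx -5.6052 \cdot 10^{8}$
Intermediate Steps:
$\left(8112 + \frac{37931}{-37409}\right) \left(-19176 - 49930\right) = \left(8112 + 37931 \left(- \frac{1}{37409}\right)\right) \left(-69106\right) = \left(8112 - \frac{37931}{37409}\right) \left(-69106\right) = \frac{303423877}{37409} \left(-69106\right) = - \frac{20968410443962}{37409}$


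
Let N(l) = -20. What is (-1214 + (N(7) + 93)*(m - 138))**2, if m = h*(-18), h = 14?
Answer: 881139856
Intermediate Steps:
m = -252 (m = 14*(-18) = -252)
(-1214 + (N(7) + 93)*(m - 138))**2 = (-1214 + (-20 + 93)*(-252 - 138))**2 = (-1214 + 73*(-390))**2 = (-1214 - 28470)**2 = (-29684)**2 = 881139856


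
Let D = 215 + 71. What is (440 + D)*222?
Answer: 161172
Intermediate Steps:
D = 286
(440 + D)*222 = (440 + 286)*222 = 726*222 = 161172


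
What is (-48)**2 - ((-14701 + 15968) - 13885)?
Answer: 14922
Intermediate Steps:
(-48)**2 - ((-14701 + 15968) - 13885) = 2304 - (1267 - 13885) = 2304 - 1*(-12618) = 2304 + 12618 = 14922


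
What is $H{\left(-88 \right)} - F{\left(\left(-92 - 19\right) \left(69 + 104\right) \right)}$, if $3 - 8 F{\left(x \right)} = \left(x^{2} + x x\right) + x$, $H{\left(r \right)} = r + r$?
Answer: $\frac{184372451}{2} \approx 9.2186 \cdot 10^{7}$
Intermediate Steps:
$H{\left(r \right)} = 2 r$
$F{\left(x \right)} = \frac{3}{8} - \frac{x^{2}}{4} - \frac{x}{8}$ ($F{\left(x \right)} = \frac{3}{8} - \frac{\left(x^{2} + x x\right) + x}{8} = \frac{3}{8} - \frac{\left(x^{2} + x^{2}\right) + x}{8} = \frac{3}{8} - \frac{2 x^{2} + x}{8} = \frac{3}{8} - \frac{x + 2 x^{2}}{8} = \frac{3}{8} - \left(\frac{x^{2}}{4} + \frac{x}{8}\right) = \frac{3}{8} - \frac{x^{2}}{4} - \frac{x}{8}$)
$H{\left(-88 \right)} - F{\left(\left(-92 - 19\right) \left(69 + 104\right) \right)} = 2 \left(-88\right) - \left(\frac{3}{8} - \frac{\left(\left(-92 - 19\right) \left(69 + 104\right)\right)^{2}}{4} - \frac{\left(-92 - 19\right) \left(69 + 104\right)}{8}\right) = -176 - \left(\frac{3}{8} - \frac{\left(\left(-111\right) 173\right)^{2}}{4} - \frac{\left(-111\right) 173}{8}\right) = -176 - \left(\frac{3}{8} - \frac{\left(-19203\right)^{2}}{4} - - \frac{19203}{8}\right) = -176 - \left(\frac{3}{8} - \frac{368755209}{4} + \frac{19203}{8}\right) = -176 - - \frac{184372803}{2} = -176 + \frac{184372803}{2} = \frac{184372451}{2}$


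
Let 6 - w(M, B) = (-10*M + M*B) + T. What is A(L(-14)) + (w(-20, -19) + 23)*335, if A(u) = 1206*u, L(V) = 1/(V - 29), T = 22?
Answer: -8255271/43 ≈ -1.9198e+5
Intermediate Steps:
L(V) = 1/(-29 + V)
w(M, B) = -16 + 10*M - B*M (w(M, B) = 6 - ((-10*M + M*B) + 22) = 6 - ((-10*M + B*M) + 22) = 6 - (22 - 10*M + B*M) = 6 + (-22 + 10*M - B*M) = -16 + 10*M - B*M)
A(L(-14)) + (w(-20, -19) + 23)*335 = 1206/(-29 - 14) + ((-16 + 10*(-20) - 1*(-19)*(-20)) + 23)*335 = 1206/(-43) + ((-16 - 200 - 380) + 23)*335 = 1206*(-1/43) + (-596 + 23)*335 = -1206/43 - 573*335 = -1206/43 - 191955 = -8255271/43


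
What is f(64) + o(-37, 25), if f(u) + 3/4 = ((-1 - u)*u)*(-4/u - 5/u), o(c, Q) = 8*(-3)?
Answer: 2241/4 ≈ 560.25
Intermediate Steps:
o(c, Q) = -24
f(u) = 33/4 + 9*u (f(u) = -3/4 + ((-1 - u)*u)*(-4/u - 5/u) = -3/4 + (u*(-1 - u))*(-9/u) = -3/4 + (9 + 9*u) = 33/4 + 9*u)
f(64) + o(-37, 25) = (33/4 + 9*64) - 24 = (33/4 + 576) - 24 = 2337/4 - 24 = 2241/4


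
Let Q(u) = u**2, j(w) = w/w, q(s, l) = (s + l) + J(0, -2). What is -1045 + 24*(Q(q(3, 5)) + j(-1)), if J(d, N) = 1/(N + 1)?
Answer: 155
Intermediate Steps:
J(d, N) = 1/(1 + N)
q(s, l) = -1 + l + s (q(s, l) = (s + l) + 1/(1 - 2) = (l + s) + 1/(-1) = (l + s) - 1 = -1 + l + s)
j(w) = 1
-1045 + 24*(Q(q(3, 5)) + j(-1)) = -1045 + 24*((-1 + 5 + 3)**2 + 1) = -1045 + 24*(7**2 + 1) = -1045 + 24*(49 + 1) = -1045 + 24*50 = -1045 + 1200 = 155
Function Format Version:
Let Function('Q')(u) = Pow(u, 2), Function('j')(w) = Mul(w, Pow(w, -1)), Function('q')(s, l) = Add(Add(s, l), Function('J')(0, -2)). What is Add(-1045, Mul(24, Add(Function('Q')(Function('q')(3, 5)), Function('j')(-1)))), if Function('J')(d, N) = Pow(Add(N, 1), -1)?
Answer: 155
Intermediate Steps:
Function('J')(d, N) = Pow(Add(1, N), -1)
Function('q')(s, l) = Add(-1, l, s) (Function('q')(s, l) = Add(Add(s, l), Pow(Add(1, -2), -1)) = Add(Add(l, s), Pow(-1, -1)) = Add(Add(l, s), -1) = Add(-1, l, s))
Function('j')(w) = 1
Add(-1045, Mul(24, Add(Function('Q')(Function('q')(3, 5)), Function('j')(-1)))) = Add(-1045, Mul(24, Add(Pow(Add(-1, 5, 3), 2), 1))) = Add(-1045, Mul(24, Add(Pow(7, 2), 1))) = Add(-1045, Mul(24, Add(49, 1))) = Add(-1045, Mul(24, 50)) = Add(-1045, 1200) = 155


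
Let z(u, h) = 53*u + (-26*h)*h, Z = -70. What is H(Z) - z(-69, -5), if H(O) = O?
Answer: 4237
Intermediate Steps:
z(u, h) = -26*h² + 53*u (z(u, h) = 53*u - 26*h² = -26*h² + 53*u)
H(Z) - z(-69, -5) = -70 - (-26*(-5)² + 53*(-69)) = -70 - (-26*25 - 3657) = -70 - (-650 - 3657) = -70 - 1*(-4307) = -70 + 4307 = 4237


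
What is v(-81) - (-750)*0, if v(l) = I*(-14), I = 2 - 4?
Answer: 28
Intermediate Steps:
I = -2
v(l) = 28 (v(l) = -2*(-14) = 28)
v(-81) - (-750)*0 = 28 - (-750)*0 = 28 - 1*0 = 28 + 0 = 28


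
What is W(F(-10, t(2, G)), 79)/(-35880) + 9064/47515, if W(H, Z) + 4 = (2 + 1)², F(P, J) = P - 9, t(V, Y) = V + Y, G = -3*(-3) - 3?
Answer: 4999673/26228280 ≈ 0.19062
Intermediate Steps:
G = 6 (G = 9 - 3 = 6)
F(P, J) = -9 + P
W(H, Z) = 5 (W(H, Z) = -4 + (2 + 1)² = -4 + 3² = -4 + 9 = 5)
W(F(-10, t(2, G)), 79)/(-35880) + 9064/47515 = 5/(-35880) + 9064/47515 = 5*(-1/35880) + 9064*(1/47515) = -1/7176 + 9064/47515 = 4999673/26228280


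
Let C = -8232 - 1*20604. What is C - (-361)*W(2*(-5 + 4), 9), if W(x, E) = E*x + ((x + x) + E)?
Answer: -33529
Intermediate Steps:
W(x, E) = E + 2*x + E*x (W(x, E) = E*x + (2*x + E) = E*x + (E + 2*x) = E + 2*x + E*x)
C = -28836 (C = -8232 - 20604 = -28836)
C - (-361)*W(2*(-5 + 4), 9) = -28836 - (-361)*(9 + 2*(2*(-5 + 4)) + 9*(2*(-5 + 4))) = -28836 - (-361)*(9 + 2*(2*(-1)) + 9*(2*(-1))) = -28836 - (-361)*(9 + 2*(-2) + 9*(-2)) = -28836 - (-361)*(9 - 4 - 18) = -28836 - (-361)*(-13) = -28836 - 1*4693 = -28836 - 4693 = -33529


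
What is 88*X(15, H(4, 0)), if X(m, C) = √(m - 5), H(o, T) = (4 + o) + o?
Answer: 88*√10 ≈ 278.28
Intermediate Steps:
H(o, T) = 4 + 2*o
X(m, C) = √(-5 + m)
88*X(15, H(4, 0)) = 88*√(-5 + 15) = 88*√10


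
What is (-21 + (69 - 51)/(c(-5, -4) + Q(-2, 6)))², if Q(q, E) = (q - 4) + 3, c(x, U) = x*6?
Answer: 56169/121 ≈ 464.21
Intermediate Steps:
c(x, U) = 6*x
Q(q, E) = -1 + q (Q(q, E) = (-4 + q) + 3 = -1 + q)
(-21 + (69 - 51)/(c(-5, -4) + Q(-2, 6)))² = (-21 + (69 - 51)/(6*(-5) + (-1 - 2)))² = (-21 + 18/(-30 - 3))² = (-21 + 18/(-33))² = (-21 + 18*(-1/33))² = (-21 - 6/11)² = (-237/11)² = 56169/121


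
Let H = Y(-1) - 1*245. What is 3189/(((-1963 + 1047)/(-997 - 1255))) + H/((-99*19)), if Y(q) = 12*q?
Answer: 3377219420/430749 ≈ 7840.3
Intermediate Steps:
H = -257 (H = 12*(-1) - 1*245 = -12 - 245 = -257)
3189/(((-1963 + 1047)/(-997 - 1255))) + H/((-99*19)) = 3189/(((-1963 + 1047)/(-997 - 1255))) - 257/((-99*19)) = 3189/((-916/(-2252))) - 257/(-1881) = 3189/((-916*(-1/2252))) - 257*(-1/1881) = 3189/(229/563) + 257/1881 = 3189*(563/229) + 257/1881 = 1795407/229 + 257/1881 = 3377219420/430749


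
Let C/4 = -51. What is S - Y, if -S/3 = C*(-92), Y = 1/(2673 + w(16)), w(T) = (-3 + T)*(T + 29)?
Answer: -183438433/3258 ≈ -56304.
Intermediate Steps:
C = -204 (C = 4*(-51) = -204)
w(T) = (-3 + T)*(29 + T)
Y = 1/3258 (Y = 1/(2673 + (-87 + 16² + 26*16)) = 1/(2673 + (-87 + 256 + 416)) = 1/(2673 + 585) = 1/3258 ≈ 0.00030694)
S = -56304 (S = -(-612)*(-92) = -3*18768 = -56304)
S - Y = -56304 - 1*1/3258 = -56304 - 1/3258 = -183438433/3258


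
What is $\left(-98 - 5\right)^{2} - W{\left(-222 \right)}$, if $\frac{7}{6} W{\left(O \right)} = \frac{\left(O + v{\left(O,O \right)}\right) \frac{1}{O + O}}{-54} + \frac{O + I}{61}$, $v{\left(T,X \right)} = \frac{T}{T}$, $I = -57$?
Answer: $\frac{18108754613}{1706292} \approx 10613.0$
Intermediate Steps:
$v{\left(T,X \right)} = 1$
$W{\left(O \right)} = - \frac{342}{427} + \frac{6 O}{427} - \frac{1 + O}{126 O}$ ($W{\left(O \right)} = \frac{6 \left(\frac{\left(O + 1\right) \frac{1}{O + O}}{-54} + \frac{O - 57}{61}\right)}{7} = \frac{6 \left(\frac{1 + O}{2 O} \left(- \frac{1}{54}\right) + \left(-57 + O\right) \frac{1}{61}\right)}{7} = \frac{6 \left(\left(1 + O\right) \frac{1}{2 O} \left(- \frac{1}{54}\right) + \left(- \frac{57}{61} + \frac{O}{61}\right)\right)}{7} = \frac{6 \left(\frac{1 + O}{2 O} \left(- \frac{1}{54}\right) + \left(- \frac{57}{61} + \frac{O}{61}\right)\right)}{7} = \frac{6 \left(- \frac{1 + O}{108 O} + \left(- \frac{57}{61} + \frac{O}{61}\right)\right)}{7} = \frac{6 \left(- \frac{57}{61} + \frac{O}{61} - \frac{1 + O}{108 O}\right)}{7} = - \frac{342}{427} + \frac{6 O}{427} - \frac{1 + O}{126 O}$)
$\left(-98 - 5\right)^{2} - W{\left(-222 \right)} = \left(-98 - 5\right)^{2} - \frac{-61 - 222 \left(-6217 + 108 \left(-222\right)\right)}{7686 \left(-222\right)} = \left(-103\right)^{2} - \frac{1}{7686} \left(- \frac{1}{222}\right) \left(-61 - 222 \left(-6217 - 23976\right)\right) = 10609 - \frac{1}{7686} \left(- \frac{1}{222}\right) \left(-61 - -6702846\right) = 10609 - \frac{1}{7686} \left(- \frac{1}{222}\right) \left(-61 + 6702846\right) = 10609 - \frac{1}{7686} \left(- \frac{1}{222}\right) 6702785 = 10609 - - \frac{6702785}{1706292} = 10609 + \frac{6702785}{1706292} = \frac{18108754613}{1706292}$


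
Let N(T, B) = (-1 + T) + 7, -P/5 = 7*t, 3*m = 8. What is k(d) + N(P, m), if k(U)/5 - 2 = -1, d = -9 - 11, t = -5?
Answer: 186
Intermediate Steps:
d = -20
k(U) = 5 (k(U) = 10 + 5*(-1) = 10 - 5 = 5)
m = 8/3 (m = (⅓)*8 = 8/3 ≈ 2.6667)
P = 175 (P = -35*(-5) = -5*(-35) = 175)
N(T, B) = 6 + T
k(d) + N(P, m) = 5 + (6 + 175) = 5 + 181 = 186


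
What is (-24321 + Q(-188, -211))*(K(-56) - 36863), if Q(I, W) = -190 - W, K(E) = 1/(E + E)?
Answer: 25081591275/28 ≈ 8.9577e+8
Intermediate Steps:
K(E) = 1/(2*E)
(-24321 + Q(-188, -211))*(K(-56) - 36863) = (-24321 + (-190 - 1*(-211)))*((½)/(-56) - 36863) = (-24321 + (-190 + 211))*((½)*(-1/56) - 36863) = (-24321 + 21)*(-1/112 - 36863) = -24300*(-4128657/112) = 25081591275/28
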